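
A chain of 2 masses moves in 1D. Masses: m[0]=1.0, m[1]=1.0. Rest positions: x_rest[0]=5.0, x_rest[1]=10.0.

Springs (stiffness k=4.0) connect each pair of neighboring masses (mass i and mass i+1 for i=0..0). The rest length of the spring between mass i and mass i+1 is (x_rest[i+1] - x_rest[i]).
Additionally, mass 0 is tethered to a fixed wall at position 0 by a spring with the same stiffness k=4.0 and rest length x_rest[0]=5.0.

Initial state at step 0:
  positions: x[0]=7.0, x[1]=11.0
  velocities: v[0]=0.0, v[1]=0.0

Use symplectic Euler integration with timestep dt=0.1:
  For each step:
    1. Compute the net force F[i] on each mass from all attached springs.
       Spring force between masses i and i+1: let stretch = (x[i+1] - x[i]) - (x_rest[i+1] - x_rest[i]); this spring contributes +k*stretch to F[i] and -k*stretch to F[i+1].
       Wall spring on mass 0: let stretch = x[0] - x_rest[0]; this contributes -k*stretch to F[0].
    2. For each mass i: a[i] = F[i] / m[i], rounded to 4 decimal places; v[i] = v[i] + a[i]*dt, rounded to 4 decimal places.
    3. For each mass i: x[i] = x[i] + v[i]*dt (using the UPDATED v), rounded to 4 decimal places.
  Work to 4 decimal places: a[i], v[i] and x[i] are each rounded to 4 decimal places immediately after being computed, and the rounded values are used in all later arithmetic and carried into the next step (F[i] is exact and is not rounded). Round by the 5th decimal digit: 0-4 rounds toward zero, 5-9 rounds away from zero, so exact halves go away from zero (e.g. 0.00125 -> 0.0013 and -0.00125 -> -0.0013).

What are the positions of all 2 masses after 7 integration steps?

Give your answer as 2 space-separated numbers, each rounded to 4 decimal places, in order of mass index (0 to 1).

Answer: 4.8284 11.4497

Derivation:
Step 0: x=[7.0000 11.0000] v=[0.0000 0.0000]
Step 1: x=[6.8800 11.0400] v=[-1.2000 0.4000]
Step 2: x=[6.6512 11.1136] v=[-2.2880 0.7360]
Step 3: x=[6.3349 11.2087] v=[-3.1635 0.9510]
Step 4: x=[5.9601 11.3089] v=[-3.7479 1.0015]
Step 5: x=[5.5609 11.3951] v=[-3.9924 0.8620]
Step 6: x=[5.1726 11.4479] v=[-3.8831 0.5283]
Step 7: x=[4.8284 11.4497] v=[-3.4420 0.0182]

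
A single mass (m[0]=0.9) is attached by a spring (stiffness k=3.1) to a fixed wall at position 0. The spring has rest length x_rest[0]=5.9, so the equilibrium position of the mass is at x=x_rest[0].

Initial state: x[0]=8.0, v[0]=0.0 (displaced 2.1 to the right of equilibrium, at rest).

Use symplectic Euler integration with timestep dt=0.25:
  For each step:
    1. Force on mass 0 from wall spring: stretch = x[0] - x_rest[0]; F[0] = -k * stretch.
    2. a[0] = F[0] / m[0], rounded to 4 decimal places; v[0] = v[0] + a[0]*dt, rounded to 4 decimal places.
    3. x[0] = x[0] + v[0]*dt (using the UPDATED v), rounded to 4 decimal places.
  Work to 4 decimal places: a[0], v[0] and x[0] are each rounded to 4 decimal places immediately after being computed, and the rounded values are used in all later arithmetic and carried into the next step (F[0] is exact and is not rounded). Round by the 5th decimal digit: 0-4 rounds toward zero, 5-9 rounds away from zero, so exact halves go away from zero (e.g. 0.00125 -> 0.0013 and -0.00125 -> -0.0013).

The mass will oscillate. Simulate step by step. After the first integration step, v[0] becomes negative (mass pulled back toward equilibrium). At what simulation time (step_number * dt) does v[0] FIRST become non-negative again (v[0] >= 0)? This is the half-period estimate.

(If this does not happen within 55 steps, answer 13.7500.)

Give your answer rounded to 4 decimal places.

Step 0: x=[8.0000] v=[0.0000]
Step 1: x=[7.5479] v=[-1.8083]
Step 2: x=[6.7411] v=[-3.2273]
Step 3: x=[5.7532] v=[-3.9516]
Step 4: x=[4.7969] v=[-3.8252]
Step 5: x=[4.0781] v=[-2.8753]
Step 6: x=[3.7515] v=[-1.3065]
Step 7: x=[3.8874] v=[0.5436]
First v>=0 after going negative at step 7, time=1.7500

Answer: 1.7500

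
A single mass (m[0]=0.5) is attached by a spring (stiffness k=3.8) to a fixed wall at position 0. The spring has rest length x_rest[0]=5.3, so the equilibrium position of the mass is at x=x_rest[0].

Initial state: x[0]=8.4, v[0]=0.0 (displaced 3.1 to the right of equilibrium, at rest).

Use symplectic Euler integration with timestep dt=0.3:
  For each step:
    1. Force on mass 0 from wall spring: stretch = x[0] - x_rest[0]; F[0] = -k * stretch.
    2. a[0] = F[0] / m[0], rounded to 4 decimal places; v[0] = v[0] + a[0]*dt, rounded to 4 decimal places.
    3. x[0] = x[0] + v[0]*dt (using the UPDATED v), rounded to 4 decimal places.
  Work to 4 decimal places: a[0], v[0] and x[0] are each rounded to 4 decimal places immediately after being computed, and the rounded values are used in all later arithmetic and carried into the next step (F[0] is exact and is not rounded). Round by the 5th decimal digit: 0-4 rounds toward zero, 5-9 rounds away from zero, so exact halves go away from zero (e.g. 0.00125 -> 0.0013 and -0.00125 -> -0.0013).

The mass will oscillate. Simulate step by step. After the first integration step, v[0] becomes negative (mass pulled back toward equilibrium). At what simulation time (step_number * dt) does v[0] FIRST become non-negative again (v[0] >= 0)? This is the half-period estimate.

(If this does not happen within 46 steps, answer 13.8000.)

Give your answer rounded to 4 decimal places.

Answer: 1.2000

Derivation:
Step 0: x=[8.4000] v=[0.0000]
Step 1: x=[6.2796] v=[-7.0680]
Step 2: x=[3.4892] v=[-9.3015]
Step 3: x=[1.9373] v=[-5.1729]
Step 4: x=[2.6855] v=[2.4941]
First v>=0 after going negative at step 4, time=1.2000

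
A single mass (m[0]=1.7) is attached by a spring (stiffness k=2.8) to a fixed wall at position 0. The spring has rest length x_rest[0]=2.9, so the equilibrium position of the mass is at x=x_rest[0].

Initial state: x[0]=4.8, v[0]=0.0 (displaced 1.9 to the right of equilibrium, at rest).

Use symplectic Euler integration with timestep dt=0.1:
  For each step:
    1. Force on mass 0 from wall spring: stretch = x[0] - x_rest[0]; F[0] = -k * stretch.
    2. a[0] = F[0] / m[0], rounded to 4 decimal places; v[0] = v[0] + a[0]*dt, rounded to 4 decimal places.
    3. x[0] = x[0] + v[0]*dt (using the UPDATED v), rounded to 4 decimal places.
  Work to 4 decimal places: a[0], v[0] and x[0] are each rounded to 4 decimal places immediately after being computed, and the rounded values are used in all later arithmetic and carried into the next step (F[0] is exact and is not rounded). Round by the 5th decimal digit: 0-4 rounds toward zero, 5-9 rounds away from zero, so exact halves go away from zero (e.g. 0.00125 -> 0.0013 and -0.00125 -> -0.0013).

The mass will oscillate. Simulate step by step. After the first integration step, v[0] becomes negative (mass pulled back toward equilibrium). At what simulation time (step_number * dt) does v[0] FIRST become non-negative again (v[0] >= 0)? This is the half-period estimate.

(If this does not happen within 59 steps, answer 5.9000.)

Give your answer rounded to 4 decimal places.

Step 0: x=[4.8000] v=[0.0000]
Step 1: x=[4.7687] v=[-0.3129]
Step 2: x=[4.7066] v=[-0.6207]
Step 3: x=[4.6148] v=[-0.9183]
Step 4: x=[4.4947] v=[-1.2007]
Step 5: x=[4.3484] v=[-1.4634]
Step 6: x=[4.1782] v=[-1.7020]
Step 7: x=[3.9870] v=[-1.9125]
Step 8: x=[3.7779] v=[-2.0915]
Step 9: x=[3.5543] v=[-2.2361]
Step 10: x=[3.3199] v=[-2.3439]
Step 11: x=[3.0786] v=[-2.4131]
Step 12: x=[2.8344] v=[-2.4425]
Step 13: x=[2.5912] v=[-2.4317]
Step 14: x=[2.3531] v=[-2.3808]
Step 15: x=[2.1240] v=[-2.2907]
Step 16: x=[1.9077] v=[-2.1629]
Step 17: x=[1.7078] v=[-1.9995]
Step 18: x=[1.5275] v=[-1.8031]
Step 19: x=[1.3698] v=[-1.5770]
Step 20: x=[1.2373] v=[-1.3250]
Step 21: x=[1.1322] v=[-1.0511]
Step 22: x=[1.0562] v=[-0.7599]
Step 23: x=[1.0106] v=[-0.4562]
Step 24: x=[0.9961] v=[-0.1450]
Step 25: x=[1.0130] v=[0.1686]
First v>=0 after going negative at step 25, time=2.5000

Answer: 2.5000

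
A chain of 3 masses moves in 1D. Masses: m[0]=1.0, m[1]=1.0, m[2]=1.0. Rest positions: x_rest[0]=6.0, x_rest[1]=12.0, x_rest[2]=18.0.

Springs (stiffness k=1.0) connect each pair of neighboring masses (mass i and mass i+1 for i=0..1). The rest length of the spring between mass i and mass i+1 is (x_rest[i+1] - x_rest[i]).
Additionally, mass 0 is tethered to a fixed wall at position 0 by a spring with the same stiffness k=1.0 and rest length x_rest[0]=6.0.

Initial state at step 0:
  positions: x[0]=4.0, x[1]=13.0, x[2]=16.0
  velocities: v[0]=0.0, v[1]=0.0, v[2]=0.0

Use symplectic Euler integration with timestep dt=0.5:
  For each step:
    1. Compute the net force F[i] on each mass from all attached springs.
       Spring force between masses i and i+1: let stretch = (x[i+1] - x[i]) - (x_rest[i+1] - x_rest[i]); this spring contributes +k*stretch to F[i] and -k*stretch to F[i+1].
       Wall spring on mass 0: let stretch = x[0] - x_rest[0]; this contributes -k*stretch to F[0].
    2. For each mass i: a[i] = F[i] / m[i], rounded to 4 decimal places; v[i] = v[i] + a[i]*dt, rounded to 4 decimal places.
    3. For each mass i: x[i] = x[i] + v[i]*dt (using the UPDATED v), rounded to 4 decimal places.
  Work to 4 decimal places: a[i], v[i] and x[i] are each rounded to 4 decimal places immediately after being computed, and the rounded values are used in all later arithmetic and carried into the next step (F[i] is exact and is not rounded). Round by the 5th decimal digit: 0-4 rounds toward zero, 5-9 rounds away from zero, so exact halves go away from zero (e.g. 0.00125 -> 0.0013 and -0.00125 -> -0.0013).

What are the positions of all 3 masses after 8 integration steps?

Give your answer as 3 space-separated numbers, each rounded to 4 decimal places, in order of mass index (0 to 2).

Answer: 6.3332 12.1082 18.4353

Derivation:
Step 0: x=[4.0000 13.0000 16.0000] v=[0.0000 0.0000 0.0000]
Step 1: x=[5.2500 11.5000 16.7500] v=[2.5000 -3.0000 1.5000]
Step 2: x=[6.7500 9.7500 17.6875] v=[3.0000 -3.5000 1.8750]
Step 3: x=[7.3125 9.2344 18.1407] v=[1.1250 -1.0313 0.9063]
Step 4: x=[6.5274 10.4649 17.8673] v=[-1.5703 2.4609 -0.5469]
Step 5: x=[5.0948 12.5616 17.2433] v=[-2.8653 4.1934 -1.2481]
Step 6: x=[4.2552 13.9621 16.9488] v=[-1.6793 2.8009 -0.5890]
Step 7: x=[4.7785 13.6825 17.4077] v=[1.0466 -0.5592 0.9177]
Step 8: x=[6.3332 12.1082 18.4353] v=[3.1094 -3.1486 2.0551]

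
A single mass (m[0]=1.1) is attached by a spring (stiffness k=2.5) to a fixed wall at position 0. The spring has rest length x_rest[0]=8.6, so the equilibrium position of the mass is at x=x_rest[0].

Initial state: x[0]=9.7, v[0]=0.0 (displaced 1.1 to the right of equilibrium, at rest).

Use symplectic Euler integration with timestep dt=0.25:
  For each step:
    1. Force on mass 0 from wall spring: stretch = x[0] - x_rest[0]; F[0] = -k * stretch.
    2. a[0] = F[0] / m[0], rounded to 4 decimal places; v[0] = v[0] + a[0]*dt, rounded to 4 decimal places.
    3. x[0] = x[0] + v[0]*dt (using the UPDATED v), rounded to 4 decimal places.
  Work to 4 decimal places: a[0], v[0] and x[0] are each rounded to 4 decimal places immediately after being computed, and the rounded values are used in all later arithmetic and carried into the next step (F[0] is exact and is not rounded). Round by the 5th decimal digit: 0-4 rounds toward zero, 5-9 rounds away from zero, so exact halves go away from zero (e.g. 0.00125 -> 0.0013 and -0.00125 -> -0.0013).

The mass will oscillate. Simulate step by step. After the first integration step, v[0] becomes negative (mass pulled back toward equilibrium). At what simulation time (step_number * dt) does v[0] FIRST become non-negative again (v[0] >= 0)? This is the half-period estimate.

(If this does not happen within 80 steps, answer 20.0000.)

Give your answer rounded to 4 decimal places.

Step 0: x=[9.7000] v=[0.0000]
Step 1: x=[9.5438] v=[-0.6250]
Step 2: x=[9.2535] v=[-1.1613]
Step 3: x=[8.8704] v=[-1.5326]
Step 4: x=[8.4489] v=[-1.6862]
Step 5: x=[8.0488] v=[-1.6004]
Step 6: x=[7.7270] v=[-1.2872]
Step 7: x=[7.5292] v=[-0.7912]
Step 8: x=[7.4835] v=[-0.1828]
Step 9: x=[7.5964] v=[0.4516]
First v>=0 after going negative at step 9, time=2.2500

Answer: 2.2500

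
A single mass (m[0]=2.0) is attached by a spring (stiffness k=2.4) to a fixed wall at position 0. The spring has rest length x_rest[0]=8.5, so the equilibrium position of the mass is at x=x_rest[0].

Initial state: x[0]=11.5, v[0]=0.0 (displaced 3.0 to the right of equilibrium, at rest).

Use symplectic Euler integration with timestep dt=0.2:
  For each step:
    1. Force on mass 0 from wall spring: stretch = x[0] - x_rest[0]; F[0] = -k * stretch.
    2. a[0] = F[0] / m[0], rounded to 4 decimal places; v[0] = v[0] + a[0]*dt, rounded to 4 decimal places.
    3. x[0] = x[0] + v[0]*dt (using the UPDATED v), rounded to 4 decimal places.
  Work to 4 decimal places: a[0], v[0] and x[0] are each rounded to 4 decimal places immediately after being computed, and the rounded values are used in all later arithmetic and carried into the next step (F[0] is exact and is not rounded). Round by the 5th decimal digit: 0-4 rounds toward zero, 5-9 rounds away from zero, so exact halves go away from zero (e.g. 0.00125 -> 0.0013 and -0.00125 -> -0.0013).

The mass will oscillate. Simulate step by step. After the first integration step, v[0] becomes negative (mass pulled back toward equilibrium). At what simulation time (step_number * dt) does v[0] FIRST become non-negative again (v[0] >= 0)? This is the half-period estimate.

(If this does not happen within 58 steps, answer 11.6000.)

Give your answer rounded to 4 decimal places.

Answer: 3.0000

Derivation:
Step 0: x=[11.5000] v=[0.0000]
Step 1: x=[11.3560] v=[-0.7200]
Step 2: x=[11.0749] v=[-1.4054]
Step 3: x=[10.6702] v=[-2.0234]
Step 4: x=[10.1614] v=[-2.5442]
Step 5: x=[9.5728] v=[-2.9429]
Step 6: x=[8.9327] v=[-3.2004]
Step 7: x=[8.2719] v=[-3.3042]
Step 8: x=[7.6220] v=[-3.2495]
Step 9: x=[7.0142] v=[-3.0388]
Step 10: x=[6.4778] v=[-2.6822]
Step 11: x=[6.0384] v=[-2.1969]
Step 12: x=[5.7172] v=[-1.6061]
Step 13: x=[5.5296] v=[-0.9382]
Step 14: x=[5.4845] v=[-0.2253]
Step 15: x=[5.5842] v=[0.4984]
First v>=0 after going negative at step 15, time=3.0000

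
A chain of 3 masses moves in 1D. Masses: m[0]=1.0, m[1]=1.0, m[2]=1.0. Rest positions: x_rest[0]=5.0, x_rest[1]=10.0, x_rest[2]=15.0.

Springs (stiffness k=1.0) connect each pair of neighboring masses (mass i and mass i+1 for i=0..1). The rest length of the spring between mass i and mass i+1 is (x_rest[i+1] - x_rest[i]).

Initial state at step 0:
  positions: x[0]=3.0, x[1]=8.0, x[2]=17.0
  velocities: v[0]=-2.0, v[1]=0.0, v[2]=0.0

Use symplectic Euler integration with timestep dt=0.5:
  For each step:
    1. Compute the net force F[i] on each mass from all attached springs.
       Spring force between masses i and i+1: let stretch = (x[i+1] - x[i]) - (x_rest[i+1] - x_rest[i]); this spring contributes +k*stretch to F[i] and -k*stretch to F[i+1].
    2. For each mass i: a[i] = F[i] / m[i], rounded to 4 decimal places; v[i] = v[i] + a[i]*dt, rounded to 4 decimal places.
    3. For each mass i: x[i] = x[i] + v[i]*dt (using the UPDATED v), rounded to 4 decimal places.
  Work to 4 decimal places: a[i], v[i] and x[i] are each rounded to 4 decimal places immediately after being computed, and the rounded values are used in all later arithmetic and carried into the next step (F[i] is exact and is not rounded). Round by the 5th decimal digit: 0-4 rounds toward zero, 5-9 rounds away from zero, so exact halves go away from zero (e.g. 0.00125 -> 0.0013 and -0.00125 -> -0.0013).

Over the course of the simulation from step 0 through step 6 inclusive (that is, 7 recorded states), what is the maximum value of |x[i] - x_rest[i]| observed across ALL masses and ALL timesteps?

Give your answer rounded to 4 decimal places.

Answer: 4.3281

Derivation:
Step 0: x=[3.0000 8.0000 17.0000] v=[-2.0000 0.0000 0.0000]
Step 1: x=[2.0000 9.0000 16.0000] v=[-2.0000 2.0000 -2.0000]
Step 2: x=[1.5000 10.0000 14.5000] v=[-1.0000 2.0000 -3.0000]
Step 3: x=[1.8750 10.0000 13.1250] v=[0.7500 0.0000 -2.7500]
Step 4: x=[3.0313 8.7500 12.2188] v=[2.3125 -2.5000 -1.8125]
Step 5: x=[4.3673 6.9375 11.6954] v=[2.6719 -3.6250 -1.0469]
Step 6: x=[5.0958 5.6719 11.2325] v=[1.4570 -2.5312 -0.9259]
Max displacement = 4.3281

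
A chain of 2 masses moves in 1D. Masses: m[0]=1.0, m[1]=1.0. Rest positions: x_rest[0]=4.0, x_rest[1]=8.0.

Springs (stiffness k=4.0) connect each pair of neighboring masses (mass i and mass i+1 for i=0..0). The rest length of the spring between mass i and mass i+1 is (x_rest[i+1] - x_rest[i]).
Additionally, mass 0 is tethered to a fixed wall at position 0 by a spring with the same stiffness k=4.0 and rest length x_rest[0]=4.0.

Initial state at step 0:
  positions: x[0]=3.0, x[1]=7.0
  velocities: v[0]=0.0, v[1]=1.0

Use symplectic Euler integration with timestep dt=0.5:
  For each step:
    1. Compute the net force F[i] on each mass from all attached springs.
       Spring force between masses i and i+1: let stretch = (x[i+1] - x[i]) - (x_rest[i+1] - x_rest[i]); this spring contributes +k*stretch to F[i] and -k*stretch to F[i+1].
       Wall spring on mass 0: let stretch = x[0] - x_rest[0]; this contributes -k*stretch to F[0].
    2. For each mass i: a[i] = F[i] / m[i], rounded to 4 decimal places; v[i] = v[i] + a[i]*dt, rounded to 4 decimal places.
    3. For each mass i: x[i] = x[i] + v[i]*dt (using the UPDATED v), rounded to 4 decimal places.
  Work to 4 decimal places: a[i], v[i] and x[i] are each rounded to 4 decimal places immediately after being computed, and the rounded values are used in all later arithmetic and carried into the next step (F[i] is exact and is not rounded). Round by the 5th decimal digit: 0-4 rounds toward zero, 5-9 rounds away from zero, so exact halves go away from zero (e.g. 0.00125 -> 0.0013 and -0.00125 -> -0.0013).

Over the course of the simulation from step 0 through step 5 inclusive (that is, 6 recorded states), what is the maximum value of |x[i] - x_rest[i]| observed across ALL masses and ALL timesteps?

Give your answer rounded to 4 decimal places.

Step 0: x=[3.0000 7.0000] v=[0.0000 1.0000]
Step 1: x=[4.0000 7.5000] v=[2.0000 1.0000]
Step 2: x=[4.5000 8.5000] v=[1.0000 2.0000]
Step 3: x=[4.5000 9.5000] v=[0.0000 2.0000]
Step 4: x=[5.0000 9.5000] v=[1.0000 0.0000]
Step 5: x=[5.0000 9.0000] v=[0.0000 -1.0000]
Max displacement = 1.5000

Answer: 1.5000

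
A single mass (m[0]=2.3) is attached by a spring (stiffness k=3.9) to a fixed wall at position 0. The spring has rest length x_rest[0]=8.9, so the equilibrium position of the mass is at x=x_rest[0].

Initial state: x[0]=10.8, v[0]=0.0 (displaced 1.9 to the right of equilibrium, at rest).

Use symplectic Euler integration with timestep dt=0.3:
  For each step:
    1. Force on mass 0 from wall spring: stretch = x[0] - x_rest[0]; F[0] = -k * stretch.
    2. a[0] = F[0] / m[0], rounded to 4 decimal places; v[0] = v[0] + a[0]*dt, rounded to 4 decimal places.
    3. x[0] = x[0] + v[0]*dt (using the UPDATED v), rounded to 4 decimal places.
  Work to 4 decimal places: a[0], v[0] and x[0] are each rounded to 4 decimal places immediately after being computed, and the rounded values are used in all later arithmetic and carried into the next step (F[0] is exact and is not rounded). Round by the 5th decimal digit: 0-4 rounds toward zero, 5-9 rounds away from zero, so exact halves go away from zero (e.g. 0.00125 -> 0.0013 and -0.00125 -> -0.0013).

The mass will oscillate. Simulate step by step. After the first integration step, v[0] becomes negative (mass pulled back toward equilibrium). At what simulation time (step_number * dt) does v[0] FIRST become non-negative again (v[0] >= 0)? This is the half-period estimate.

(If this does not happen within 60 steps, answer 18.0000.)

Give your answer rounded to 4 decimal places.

Answer: 2.4000

Derivation:
Step 0: x=[10.8000] v=[0.0000]
Step 1: x=[10.5101] v=[-0.9665]
Step 2: x=[9.9744] v=[-1.7856]
Step 3: x=[9.2748] v=[-2.3321]
Step 4: x=[8.5180] v=[-2.5228]
Step 5: x=[7.8195] v=[-2.3285]
Step 6: x=[7.2859] v=[-1.7788]
Step 7: x=[6.9986] v=[-0.9577]
Step 8: x=[7.0015] v=[0.0095]
First v>=0 after going negative at step 8, time=2.4000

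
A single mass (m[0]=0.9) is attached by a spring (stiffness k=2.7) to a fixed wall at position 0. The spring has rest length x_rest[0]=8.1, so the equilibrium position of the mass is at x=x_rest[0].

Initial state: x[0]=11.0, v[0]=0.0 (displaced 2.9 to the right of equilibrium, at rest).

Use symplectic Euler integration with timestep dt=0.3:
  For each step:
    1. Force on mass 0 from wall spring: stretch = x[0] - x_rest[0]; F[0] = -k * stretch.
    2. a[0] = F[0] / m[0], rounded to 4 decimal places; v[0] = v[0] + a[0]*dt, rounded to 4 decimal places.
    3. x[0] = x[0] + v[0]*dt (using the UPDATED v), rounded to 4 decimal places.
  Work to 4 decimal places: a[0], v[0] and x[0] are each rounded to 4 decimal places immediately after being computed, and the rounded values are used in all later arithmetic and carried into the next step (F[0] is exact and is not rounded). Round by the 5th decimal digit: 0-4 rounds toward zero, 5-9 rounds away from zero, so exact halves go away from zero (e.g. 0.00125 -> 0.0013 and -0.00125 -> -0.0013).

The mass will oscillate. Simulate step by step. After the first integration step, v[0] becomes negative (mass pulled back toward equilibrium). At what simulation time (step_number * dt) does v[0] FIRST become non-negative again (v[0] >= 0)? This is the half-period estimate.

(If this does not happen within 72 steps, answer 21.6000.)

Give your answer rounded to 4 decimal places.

Answer: 1.8000

Derivation:
Step 0: x=[11.0000] v=[0.0000]
Step 1: x=[10.2170] v=[-2.6100]
Step 2: x=[8.8624] v=[-4.5153]
Step 3: x=[7.3020] v=[-5.2015]
Step 4: x=[5.9570] v=[-4.4833]
Step 5: x=[5.1906] v=[-2.5546]
Step 6: x=[5.2098] v=[0.0639]
First v>=0 after going negative at step 6, time=1.8000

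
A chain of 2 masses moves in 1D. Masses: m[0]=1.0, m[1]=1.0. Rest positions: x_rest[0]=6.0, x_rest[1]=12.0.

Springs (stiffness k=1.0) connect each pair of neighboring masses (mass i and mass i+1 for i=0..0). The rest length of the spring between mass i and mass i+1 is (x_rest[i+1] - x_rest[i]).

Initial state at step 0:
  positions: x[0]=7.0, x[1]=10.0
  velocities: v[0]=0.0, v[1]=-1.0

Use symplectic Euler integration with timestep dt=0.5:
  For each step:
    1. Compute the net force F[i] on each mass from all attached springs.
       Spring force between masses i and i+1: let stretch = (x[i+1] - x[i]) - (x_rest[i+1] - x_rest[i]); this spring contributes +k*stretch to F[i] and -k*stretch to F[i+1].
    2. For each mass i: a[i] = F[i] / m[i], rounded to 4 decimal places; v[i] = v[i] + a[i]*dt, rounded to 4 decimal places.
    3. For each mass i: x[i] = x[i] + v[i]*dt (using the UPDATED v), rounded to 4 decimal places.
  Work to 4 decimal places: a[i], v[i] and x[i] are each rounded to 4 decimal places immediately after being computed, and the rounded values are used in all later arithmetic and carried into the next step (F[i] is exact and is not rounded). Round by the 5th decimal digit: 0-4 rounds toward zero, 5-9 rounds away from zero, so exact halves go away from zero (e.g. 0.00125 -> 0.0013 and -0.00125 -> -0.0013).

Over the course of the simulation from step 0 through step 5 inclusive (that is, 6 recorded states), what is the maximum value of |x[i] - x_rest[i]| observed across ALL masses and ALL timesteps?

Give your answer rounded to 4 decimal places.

Answer: 3.0000

Derivation:
Step 0: x=[7.0000 10.0000] v=[0.0000 -1.0000]
Step 1: x=[6.2500 10.2500] v=[-1.5000 0.5000]
Step 2: x=[5.0000 11.0000] v=[-2.5000 1.5000]
Step 3: x=[3.7500 11.7500] v=[-2.5000 1.5000]
Step 4: x=[3.0000 12.0000] v=[-1.5000 0.5000]
Step 5: x=[3.0000 11.5000] v=[0.0000 -1.0000]
Max displacement = 3.0000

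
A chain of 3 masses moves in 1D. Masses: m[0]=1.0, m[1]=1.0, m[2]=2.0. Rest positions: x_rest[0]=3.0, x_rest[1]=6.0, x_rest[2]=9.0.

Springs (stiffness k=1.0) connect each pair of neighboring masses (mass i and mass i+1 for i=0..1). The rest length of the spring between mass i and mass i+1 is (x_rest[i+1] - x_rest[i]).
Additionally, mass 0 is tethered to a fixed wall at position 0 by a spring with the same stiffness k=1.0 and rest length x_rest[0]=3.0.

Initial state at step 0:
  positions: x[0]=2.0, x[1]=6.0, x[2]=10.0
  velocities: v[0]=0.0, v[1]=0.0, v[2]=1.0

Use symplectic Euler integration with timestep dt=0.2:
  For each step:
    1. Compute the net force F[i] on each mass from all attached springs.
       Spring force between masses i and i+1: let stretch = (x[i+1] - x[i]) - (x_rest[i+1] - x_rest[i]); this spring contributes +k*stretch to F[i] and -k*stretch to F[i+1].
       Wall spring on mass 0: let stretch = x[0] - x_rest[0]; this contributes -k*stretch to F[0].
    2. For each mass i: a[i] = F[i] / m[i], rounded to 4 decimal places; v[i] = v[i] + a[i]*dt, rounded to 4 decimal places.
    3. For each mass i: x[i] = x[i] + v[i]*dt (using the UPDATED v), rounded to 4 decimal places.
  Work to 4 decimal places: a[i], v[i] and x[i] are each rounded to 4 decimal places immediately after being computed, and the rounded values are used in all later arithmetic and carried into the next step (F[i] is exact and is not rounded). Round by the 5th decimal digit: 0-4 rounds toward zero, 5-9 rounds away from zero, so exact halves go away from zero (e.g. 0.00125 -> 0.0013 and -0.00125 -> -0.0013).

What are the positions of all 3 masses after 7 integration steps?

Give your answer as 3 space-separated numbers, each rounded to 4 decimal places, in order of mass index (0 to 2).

Answer: 3.5847 6.5781 10.7011

Derivation:
Step 0: x=[2.0000 6.0000 10.0000] v=[0.0000 0.0000 1.0000]
Step 1: x=[2.0800 6.0000 10.1800] v=[0.4000 0.0000 0.9000]
Step 2: x=[2.2336 6.0104 10.3364] v=[0.7680 0.0520 0.7820]
Step 3: x=[2.4489 6.0428 10.4663] v=[1.0766 0.1618 0.6494]
Step 4: x=[2.7100 6.1083 10.5677] v=[1.3056 0.3277 0.5070]
Step 5: x=[2.9987 6.2163 10.6399] v=[1.4433 0.5399 0.3611]
Step 6: x=[3.2961 6.3725 10.6836] v=[1.4871 0.7811 0.2187]
Step 7: x=[3.5847 6.5781 10.7011] v=[1.4432 1.0280 0.0876]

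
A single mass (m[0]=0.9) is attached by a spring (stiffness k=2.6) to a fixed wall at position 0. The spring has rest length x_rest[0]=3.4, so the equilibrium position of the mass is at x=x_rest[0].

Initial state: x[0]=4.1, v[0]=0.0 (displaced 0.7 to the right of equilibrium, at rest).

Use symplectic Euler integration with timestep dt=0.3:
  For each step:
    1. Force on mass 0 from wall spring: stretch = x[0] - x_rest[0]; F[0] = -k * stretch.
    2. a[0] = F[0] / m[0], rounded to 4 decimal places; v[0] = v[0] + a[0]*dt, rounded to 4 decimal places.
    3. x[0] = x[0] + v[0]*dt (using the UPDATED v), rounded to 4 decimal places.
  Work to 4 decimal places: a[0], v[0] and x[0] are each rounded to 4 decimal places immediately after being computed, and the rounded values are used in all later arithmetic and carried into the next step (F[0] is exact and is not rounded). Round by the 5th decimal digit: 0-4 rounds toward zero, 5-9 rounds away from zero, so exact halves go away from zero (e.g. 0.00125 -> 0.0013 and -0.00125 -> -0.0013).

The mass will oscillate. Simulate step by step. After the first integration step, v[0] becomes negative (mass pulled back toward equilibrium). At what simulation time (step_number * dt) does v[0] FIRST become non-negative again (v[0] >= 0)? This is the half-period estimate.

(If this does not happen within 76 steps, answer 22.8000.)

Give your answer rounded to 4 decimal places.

Step 0: x=[4.1000] v=[0.0000]
Step 1: x=[3.9180] v=[-0.6067]
Step 2: x=[3.6013] v=[-1.0556]
Step 3: x=[3.2323] v=[-1.2301]
Step 4: x=[2.9069] v=[-1.0848]
Step 5: x=[2.7097] v=[-0.6575]
Step 6: x=[2.6919] v=[-0.0592]
Step 7: x=[2.8583] v=[0.5545]
First v>=0 after going negative at step 7, time=2.1000

Answer: 2.1000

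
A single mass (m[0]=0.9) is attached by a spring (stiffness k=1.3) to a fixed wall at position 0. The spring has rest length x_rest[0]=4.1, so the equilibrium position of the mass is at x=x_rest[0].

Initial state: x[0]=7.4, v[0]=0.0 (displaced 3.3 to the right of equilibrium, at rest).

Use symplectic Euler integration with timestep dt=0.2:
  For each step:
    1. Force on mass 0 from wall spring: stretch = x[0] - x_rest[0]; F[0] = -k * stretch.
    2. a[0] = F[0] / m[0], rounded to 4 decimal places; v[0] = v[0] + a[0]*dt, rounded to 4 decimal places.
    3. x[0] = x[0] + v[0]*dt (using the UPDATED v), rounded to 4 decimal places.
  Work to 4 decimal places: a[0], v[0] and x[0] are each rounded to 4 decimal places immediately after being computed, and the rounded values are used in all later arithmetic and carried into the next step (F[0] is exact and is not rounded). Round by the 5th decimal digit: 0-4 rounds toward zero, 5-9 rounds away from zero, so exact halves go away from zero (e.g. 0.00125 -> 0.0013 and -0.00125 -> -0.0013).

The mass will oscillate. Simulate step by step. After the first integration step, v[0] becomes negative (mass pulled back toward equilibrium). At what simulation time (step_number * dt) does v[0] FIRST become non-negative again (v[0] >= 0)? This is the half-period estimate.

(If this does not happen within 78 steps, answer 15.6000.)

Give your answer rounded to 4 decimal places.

Step 0: x=[7.4000] v=[0.0000]
Step 1: x=[7.2093] v=[-0.9533]
Step 2: x=[6.8390] v=[-1.8515]
Step 3: x=[6.3104] v=[-2.6428]
Step 4: x=[5.6541] v=[-3.2814]
Step 5: x=[4.9080] v=[-3.7304]
Step 6: x=[4.1152] v=[-3.9638]
Step 7: x=[3.3216] v=[-3.9682]
Step 8: x=[2.5729] v=[-3.7433]
Step 9: x=[1.9125] v=[-3.3021]
Step 10: x=[1.3785] v=[-2.6702]
Step 11: x=[1.0017] v=[-1.8840]
Step 12: x=[0.8039] v=[-0.9889]
Step 13: x=[0.7966] v=[-0.0367]
Step 14: x=[0.9801] v=[0.9176]
First v>=0 after going negative at step 14, time=2.8000

Answer: 2.8000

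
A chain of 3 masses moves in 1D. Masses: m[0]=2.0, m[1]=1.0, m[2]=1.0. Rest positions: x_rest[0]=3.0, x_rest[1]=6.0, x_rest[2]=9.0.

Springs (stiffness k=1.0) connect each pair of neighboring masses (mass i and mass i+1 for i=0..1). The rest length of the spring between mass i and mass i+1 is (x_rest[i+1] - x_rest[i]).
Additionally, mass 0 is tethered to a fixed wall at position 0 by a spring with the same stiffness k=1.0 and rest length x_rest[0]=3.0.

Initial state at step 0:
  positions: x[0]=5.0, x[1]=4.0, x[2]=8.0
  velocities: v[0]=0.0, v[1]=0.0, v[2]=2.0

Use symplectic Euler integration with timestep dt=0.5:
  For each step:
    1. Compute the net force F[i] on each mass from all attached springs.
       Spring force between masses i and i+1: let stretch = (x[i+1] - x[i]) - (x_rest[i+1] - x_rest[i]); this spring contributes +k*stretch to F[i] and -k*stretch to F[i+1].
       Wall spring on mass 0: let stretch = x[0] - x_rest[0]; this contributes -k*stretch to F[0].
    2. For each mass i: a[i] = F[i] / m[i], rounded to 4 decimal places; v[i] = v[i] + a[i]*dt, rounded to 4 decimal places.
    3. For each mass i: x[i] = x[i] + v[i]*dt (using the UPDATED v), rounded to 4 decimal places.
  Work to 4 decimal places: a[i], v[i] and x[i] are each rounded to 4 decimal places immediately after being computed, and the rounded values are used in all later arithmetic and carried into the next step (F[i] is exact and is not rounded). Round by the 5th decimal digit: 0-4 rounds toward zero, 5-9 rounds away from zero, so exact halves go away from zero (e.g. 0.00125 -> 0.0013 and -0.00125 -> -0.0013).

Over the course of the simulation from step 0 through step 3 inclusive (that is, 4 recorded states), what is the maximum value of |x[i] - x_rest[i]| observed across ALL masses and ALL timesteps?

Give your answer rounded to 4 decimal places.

Step 0: x=[5.0000 4.0000 8.0000] v=[0.0000 0.0000 2.0000]
Step 1: x=[4.2500 5.2500 8.7500] v=[-1.5000 2.5000 1.5000]
Step 2: x=[3.0938 7.1250 9.3750] v=[-2.3125 3.7500 1.2500]
Step 3: x=[2.0547 8.5547 10.1875] v=[-2.0782 2.8594 1.6250]
Max displacement = 2.5547

Answer: 2.5547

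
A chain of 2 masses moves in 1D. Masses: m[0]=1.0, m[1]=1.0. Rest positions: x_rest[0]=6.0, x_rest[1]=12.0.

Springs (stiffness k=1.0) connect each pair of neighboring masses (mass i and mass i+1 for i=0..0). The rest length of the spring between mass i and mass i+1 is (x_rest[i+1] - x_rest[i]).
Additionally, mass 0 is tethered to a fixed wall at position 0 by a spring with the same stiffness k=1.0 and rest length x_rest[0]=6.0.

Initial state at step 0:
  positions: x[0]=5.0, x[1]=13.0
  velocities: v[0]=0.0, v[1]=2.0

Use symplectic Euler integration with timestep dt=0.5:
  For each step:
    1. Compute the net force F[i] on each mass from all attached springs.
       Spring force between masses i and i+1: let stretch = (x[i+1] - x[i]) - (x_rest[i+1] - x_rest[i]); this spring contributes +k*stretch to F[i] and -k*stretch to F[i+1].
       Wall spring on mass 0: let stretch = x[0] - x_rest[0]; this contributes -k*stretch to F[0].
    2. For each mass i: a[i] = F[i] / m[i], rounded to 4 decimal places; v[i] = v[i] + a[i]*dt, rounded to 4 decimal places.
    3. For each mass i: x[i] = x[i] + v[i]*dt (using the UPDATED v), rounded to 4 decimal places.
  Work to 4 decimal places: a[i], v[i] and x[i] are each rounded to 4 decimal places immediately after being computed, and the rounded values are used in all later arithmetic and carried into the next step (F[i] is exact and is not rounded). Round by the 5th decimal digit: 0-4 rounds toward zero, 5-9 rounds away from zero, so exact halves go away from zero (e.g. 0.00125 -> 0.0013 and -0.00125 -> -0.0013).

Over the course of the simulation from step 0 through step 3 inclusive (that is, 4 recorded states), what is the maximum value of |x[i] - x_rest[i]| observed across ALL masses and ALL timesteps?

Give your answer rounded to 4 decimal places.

Answer: 2.1407

Derivation:
Step 0: x=[5.0000 13.0000] v=[0.0000 2.0000]
Step 1: x=[5.7500 13.5000] v=[1.5000 1.0000]
Step 2: x=[7.0000 13.5625] v=[2.5000 0.1250]
Step 3: x=[8.1407 13.4844] v=[2.2813 -0.1563]
Max displacement = 2.1407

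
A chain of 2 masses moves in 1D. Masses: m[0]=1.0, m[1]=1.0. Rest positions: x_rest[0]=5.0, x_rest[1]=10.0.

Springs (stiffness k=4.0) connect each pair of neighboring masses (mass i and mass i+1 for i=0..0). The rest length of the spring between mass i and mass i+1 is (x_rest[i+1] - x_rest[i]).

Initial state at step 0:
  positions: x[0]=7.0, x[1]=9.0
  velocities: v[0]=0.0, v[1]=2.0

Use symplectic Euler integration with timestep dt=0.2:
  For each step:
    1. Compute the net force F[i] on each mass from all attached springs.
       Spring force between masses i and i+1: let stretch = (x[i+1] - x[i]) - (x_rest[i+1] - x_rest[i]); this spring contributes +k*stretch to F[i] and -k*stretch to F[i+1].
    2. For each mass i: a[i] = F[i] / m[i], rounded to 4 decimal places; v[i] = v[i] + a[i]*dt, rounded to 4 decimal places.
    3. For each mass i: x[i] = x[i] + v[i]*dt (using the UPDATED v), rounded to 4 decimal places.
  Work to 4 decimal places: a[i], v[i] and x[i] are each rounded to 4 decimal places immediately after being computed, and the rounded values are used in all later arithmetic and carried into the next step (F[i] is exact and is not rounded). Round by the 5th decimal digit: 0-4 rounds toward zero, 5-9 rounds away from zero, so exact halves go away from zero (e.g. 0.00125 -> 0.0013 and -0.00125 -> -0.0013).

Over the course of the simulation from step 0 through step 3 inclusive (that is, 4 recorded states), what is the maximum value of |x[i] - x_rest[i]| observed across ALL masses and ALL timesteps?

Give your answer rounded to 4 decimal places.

Step 0: x=[7.0000 9.0000] v=[0.0000 2.0000]
Step 1: x=[6.5200 9.8800] v=[-2.4000 4.4000]
Step 2: x=[5.7776 11.0224] v=[-3.7120 5.7120]
Step 3: x=[5.0744 12.1256] v=[-3.5162 5.5162]
Max displacement = 2.1256

Answer: 2.1256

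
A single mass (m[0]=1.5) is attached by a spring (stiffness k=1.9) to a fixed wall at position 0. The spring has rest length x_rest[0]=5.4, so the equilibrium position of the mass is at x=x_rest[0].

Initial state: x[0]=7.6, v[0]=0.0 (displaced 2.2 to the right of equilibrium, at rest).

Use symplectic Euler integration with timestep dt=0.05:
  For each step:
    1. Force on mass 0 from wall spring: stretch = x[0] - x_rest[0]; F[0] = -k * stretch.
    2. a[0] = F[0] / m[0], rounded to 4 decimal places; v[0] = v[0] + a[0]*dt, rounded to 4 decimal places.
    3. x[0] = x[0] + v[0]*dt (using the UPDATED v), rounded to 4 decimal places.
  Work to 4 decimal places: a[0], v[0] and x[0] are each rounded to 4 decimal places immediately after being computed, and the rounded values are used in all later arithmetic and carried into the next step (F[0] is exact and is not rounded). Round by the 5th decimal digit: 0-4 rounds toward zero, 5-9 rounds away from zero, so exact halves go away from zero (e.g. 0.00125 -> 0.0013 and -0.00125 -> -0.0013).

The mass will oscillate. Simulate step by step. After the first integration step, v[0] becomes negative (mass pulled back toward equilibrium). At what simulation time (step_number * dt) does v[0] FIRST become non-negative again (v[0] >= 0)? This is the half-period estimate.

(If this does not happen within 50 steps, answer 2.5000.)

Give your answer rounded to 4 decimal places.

Step 0: x=[7.6000] v=[0.0000]
Step 1: x=[7.5930] v=[-0.1393]
Step 2: x=[7.5791] v=[-0.2782]
Step 3: x=[7.5583] v=[-0.4162]
Step 4: x=[7.5307] v=[-0.5529]
Step 5: x=[7.4963] v=[-0.6878]
Step 6: x=[7.4553] v=[-0.8206]
Step 7: x=[7.4078] v=[-0.9508]
Step 8: x=[7.3539] v=[-1.0780]
Step 9: x=[7.2938] v=[-1.2017]
Step 10: x=[7.2277] v=[-1.3216]
Step 11: x=[7.1558] v=[-1.4374]
Step 12: x=[7.0784] v=[-1.5486]
Step 13: x=[6.9957] v=[-1.6549]
Step 14: x=[6.9079] v=[-1.7560]
Step 15: x=[6.8153] v=[-1.8515]
Step 16: x=[6.7182] v=[-1.9411]
Step 17: x=[6.6170] v=[-2.0246]
Step 18: x=[6.5119] v=[-2.1017]
Step 19: x=[6.4033] v=[-2.1721]
Step 20: x=[6.2915] v=[-2.2356]
Step 21: x=[6.1769] v=[-2.2921]
Step 22: x=[6.0598] v=[-2.3413]
Step 23: x=[5.9406] v=[-2.3831]
Step 24: x=[5.8197] v=[-2.4173]
Step 25: x=[5.6975] v=[-2.4439]
Step 26: x=[5.5744] v=[-2.4627]
Step 27: x=[5.4507] v=[-2.4737]
Step 28: x=[5.3269] v=[-2.4769]
Step 29: x=[5.2033] v=[-2.4723]
Step 30: x=[5.0803] v=[-2.4598]
Step 31: x=[4.9583] v=[-2.4396]
Step 32: x=[4.8377] v=[-2.4116]
Step 33: x=[4.7189] v=[-2.3760]
Step 34: x=[4.6023] v=[-2.3329]
Step 35: x=[4.4882] v=[-2.2824]
Step 36: x=[4.3770] v=[-2.2247]
Step 37: x=[4.2690] v=[-2.1599]
Step 38: x=[4.1646] v=[-2.0883]
Step 39: x=[4.0641] v=[-2.0101]
Step 40: x=[3.9678] v=[-1.9255]
Step 41: x=[3.8761] v=[-1.8348]
Step 42: x=[3.7892] v=[-1.7383]
Step 43: x=[3.7074] v=[-1.6363]
Step 44: x=[3.6309] v=[-1.5291]
Step 45: x=[3.5600] v=[-1.4171]
Step 46: x=[3.4950] v=[-1.3006]
Step 47: x=[3.4360] v=[-1.1800]
Step 48: x=[3.3832] v=[-1.0556]
Step 49: x=[3.3368] v=[-0.9279]
Step 50: x=[3.2969] v=[-0.7972]
v[0] did not become non-negative within 50 steps; using fallback time=2.5000

Answer: 2.5000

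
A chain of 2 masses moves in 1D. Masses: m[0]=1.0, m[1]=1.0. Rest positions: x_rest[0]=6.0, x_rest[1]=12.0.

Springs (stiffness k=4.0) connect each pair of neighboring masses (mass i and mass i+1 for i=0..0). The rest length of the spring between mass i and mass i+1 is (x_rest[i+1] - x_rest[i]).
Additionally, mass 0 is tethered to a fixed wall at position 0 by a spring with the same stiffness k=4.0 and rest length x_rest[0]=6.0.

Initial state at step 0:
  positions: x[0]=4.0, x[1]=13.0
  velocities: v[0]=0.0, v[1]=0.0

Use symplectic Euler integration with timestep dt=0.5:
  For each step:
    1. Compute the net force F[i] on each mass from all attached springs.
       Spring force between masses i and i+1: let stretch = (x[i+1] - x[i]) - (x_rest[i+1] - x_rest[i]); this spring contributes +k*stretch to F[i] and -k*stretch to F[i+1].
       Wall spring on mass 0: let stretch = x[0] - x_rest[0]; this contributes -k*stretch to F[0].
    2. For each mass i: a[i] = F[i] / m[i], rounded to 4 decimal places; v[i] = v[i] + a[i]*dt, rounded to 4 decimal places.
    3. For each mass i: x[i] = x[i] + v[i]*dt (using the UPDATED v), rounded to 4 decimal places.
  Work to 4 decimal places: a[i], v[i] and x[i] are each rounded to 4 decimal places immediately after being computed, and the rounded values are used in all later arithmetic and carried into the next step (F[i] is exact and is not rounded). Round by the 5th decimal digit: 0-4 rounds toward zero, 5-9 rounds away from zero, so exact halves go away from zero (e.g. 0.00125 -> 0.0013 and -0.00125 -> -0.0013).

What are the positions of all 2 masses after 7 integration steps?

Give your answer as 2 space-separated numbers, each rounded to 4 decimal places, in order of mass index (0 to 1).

Answer: 6.0000 12.0000

Derivation:
Step 0: x=[4.0000 13.0000] v=[0.0000 0.0000]
Step 1: x=[9.0000 10.0000] v=[10.0000 -6.0000]
Step 2: x=[6.0000 12.0000] v=[-6.0000 4.0000]
Step 3: x=[3.0000 14.0000] v=[-6.0000 4.0000]
Step 4: x=[8.0000 11.0000] v=[10.0000 -6.0000]
Step 5: x=[8.0000 11.0000] v=[0.0000 0.0000]
Step 6: x=[3.0000 14.0000] v=[-10.0000 6.0000]
Step 7: x=[6.0000 12.0000] v=[6.0000 -4.0000]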